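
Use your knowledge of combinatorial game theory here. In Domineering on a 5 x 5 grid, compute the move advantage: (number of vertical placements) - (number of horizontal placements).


Board is 5 x 5 (rows x cols).
Left (vertical) placements: (rows-1) * cols = 4 * 5 = 20
Right (horizontal) placements: rows * (cols-1) = 5 * 4 = 20
Advantage = Left - Right = 20 - 20 = 0

0


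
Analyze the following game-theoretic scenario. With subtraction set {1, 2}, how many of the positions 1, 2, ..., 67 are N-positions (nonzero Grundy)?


Subtraction set S = {1, 2}, so G(n) = n mod 3.
G(n) = 0 when n is a multiple of 3.
Multiples of 3 in [1, 67]: 22
N-positions (nonzero Grundy) = 67 - 22 = 45

45


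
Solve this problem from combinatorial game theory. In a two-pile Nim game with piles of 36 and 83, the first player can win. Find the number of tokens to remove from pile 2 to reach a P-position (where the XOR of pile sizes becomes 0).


Piles: 36 and 83
Current XOR: 36 XOR 83 = 119 (non-zero, so this is an N-position).
To make the XOR zero, we need to find a move that balances the piles.
For pile 2 (size 83): target = 83 XOR 119 = 36
We reduce pile 2 from 83 to 36.
Tokens removed: 83 - 36 = 47
Verification: 36 XOR 36 = 0

47


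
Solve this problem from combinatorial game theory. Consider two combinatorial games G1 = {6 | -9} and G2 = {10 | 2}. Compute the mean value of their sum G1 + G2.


G1 = {6 | -9}, G2 = {10 | 2}
Each is a switch {a | b} with numbers a > b; its mean value is (a + b)/2, and mean value is additive over game sums: m(G1 + G2) = m(G1) + m(G2).
Mean of G1 = (6 + (-9))/2 = -3/2 = -3/2
Mean of G2 = (10 + (2))/2 = 12/2 = 6
Mean of G1 + G2 = -3/2 + 6 = 9/2

9/2


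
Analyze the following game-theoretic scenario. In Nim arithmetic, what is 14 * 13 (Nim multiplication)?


Nim multiplication is bilinear over XOR: (u XOR v) * w = (u*w) XOR (v*w).
So we split each operand into its bit components and XOR the pairwise Nim products.
14 = 2 + 4 + 8 (as XOR of powers of 2).
13 = 1 + 4 + 8 (as XOR of powers of 2).
Using the standard Nim-product table on single bits:
  2*2 = 3,   2*4 = 8,   2*8 = 12,
  4*4 = 6,   4*8 = 11,  8*8 = 13,
and  1*x = x (identity), k*l = l*k (commutative).
Pairwise Nim products:
  2 * 1 = 2
  2 * 4 = 8
  2 * 8 = 12
  4 * 1 = 4
  4 * 4 = 6
  4 * 8 = 11
  8 * 1 = 8
  8 * 4 = 11
  8 * 8 = 13
XOR them: 2 XOR 8 XOR 12 XOR 4 XOR 6 XOR 11 XOR 8 XOR 11 XOR 13 = 1.
Result: 14 * 13 = 1 (in Nim).

1


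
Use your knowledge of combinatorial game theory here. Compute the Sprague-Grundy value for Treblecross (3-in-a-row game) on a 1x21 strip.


Treblecross: place X on empty cells; 3-in-a-row wins.
Playing within two cells of an existing X lets the opponent win at once, so sensible play treats the cells i-2..i+2 around each X as dead. The player left with no safe cell loses, so this is a normal-play take-away game on strips of safe cells.
Placing X at cell i (0-indexed) of a strip of k safe cells leaves independent strips of sizes max(0, i-2) and max(0, k-i-3). Hence G(k) = mex{ G(max(0,i-2)) XOR G(max(0,k-i-3)) : 0 <= i < k }, with G(0) = 0.
G(1): splits (0,0):0^0=0 -> mex({0}) = 1
G(2): splits (0,0):0^0=0 -> mex({0}) = 1
G(3): splits (0,0):0^0=0 -> mex({0}) = 1
G(4): splits (0,1):0^1=1 (0,0):0^0=0 -> mex({0, 1}) = 2
G(5): splits (0,2):0^1=1 (0,1):0^1=1 (0,0):0^0=0 -> mex({0, 1}) = 2
G(6) = mex({1}) = 0
G(7) = mex({0, 1, 2}) = 3
G(8) = mex({0, 1, 2}) = 3
G(9) = mex({0, 2}) = 1
G(10) = mex({0, 2, 3}) = 1
G(11) = mex({0, 3}) = 1
G(12) = mex({1, 3}) = 0
G(13) = mex({0, 1, 2, 3}) = 4
G(14) = mex({0, 1, 2}) = 3
G(15) = mex({0, 1, 2}) = 3
G(16) = mex({0, 1, 2, 4}) = 3
G(17) = mex({0, 1, 3, 4}) = 2
G(18) = mex({0, 1, 3, 4}) = 2
G(19) = mex({0, 1, 3, 5}) = 2
G(20) = mex({0, 1, 2, 3, 5}) = 4
G(21) = mex({0, 1, 2, 3, 5}) = 4
Therefore G(21) = 4.

4


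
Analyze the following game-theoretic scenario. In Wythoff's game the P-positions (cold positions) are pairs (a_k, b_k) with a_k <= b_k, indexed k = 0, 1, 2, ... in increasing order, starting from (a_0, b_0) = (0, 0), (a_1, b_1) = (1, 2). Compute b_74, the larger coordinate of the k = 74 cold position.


By Wythoff's theorem, a_k = floor(k * phi) and b_k = floor(k * phi^2) = a_k + k, where phi = (1 + sqrt(5))/2 is the golden ratio.
phi = (1 + sqrt(5))/2 = 1.618034
phi^2 = phi + 1 = 2.618034
k = 74
k * phi^2 = 74 * 2.618034 = 193.734515
b_74 = floor(k * phi^2) = 193 (check: a_74 + k = 119 + 74 = 193)

193


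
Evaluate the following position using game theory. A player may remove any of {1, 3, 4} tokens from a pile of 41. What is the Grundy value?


The subtraction set is S = {1, 3, 4}.
G(k) = mex{ G(k - s) : s in S, s <= k }. We compute iteratively: G(0) = 0.
G(1) = mex({0}) = 1
G(2) = mex({1}) = 0
G(3) = mex({0}) = 1
G(4) = mex({0, 1}) = 2
G(5) = mex({0, 1, 2}) = 3
G(6) = mex({0, 1, 3}) = 2
G(7) = mex({1, 2}) = 0
G(8) = mex({0, 2, 3}) = 1
G(9) = mex({1, 2, 3}) = 0
G(10) = mex({0, 2}) = 1
Observe that G(7)..G(10) = 0, 1, 0, 1 repeats G(0)..G(3) = 0, 1, 0, 1.
For k >= max(S) = 4, G(k) is determined by the previous 4 values G(k-4)..G(k-1); a window of 4 consecutive values has recurred shifted by 7, so by induction G(k + 7) = G(k) for all k >= 0: the sequence is periodic from the start with period 7.
One period: G(0..6) = 0, 1, 0, 1, 2, 3, 2.
41 mod 7 = 6, so G(41) = G(6) = 2.

2


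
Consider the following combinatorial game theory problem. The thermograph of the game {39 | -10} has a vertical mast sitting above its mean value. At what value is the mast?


Game = {39 | -10}, a switch {a | b} with numbers a > b.
Its thermograph has left wall a - t and right wall b + t, which meet at t = (a - b)/2, where both equal (a + b)/2. So the mast (mean value) is at (a + b)/2.
Mean = (39 + (-10))/2 = 29/2 = 29/2

29/2


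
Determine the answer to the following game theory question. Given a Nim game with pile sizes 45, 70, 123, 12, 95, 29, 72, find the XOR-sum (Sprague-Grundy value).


We need the XOR (exclusive or) of all pile sizes.
After XOR-ing pile 1 (size 45): 0 XOR 45 = 45
After XOR-ing pile 2 (size 70): 45 XOR 70 = 107
After XOR-ing pile 3 (size 123): 107 XOR 123 = 16
After XOR-ing pile 4 (size 12): 16 XOR 12 = 28
After XOR-ing pile 5 (size 95): 28 XOR 95 = 67
After XOR-ing pile 6 (size 29): 67 XOR 29 = 94
After XOR-ing pile 7 (size 72): 94 XOR 72 = 22
The Nim-value of this position is 22.

22


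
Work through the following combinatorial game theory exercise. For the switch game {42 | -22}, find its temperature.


The game is {42 | -22}, a switch {a | b} with numbers a > b.
Cooling {a | b} by t gives {a - t | b + t}, which stops being hot when a - t = b + t, i.e. at t = (a - b)/2. So the temperature of a switch is (a - b)/2.
Temperature = (Left option - Right option) / 2
= (42 - (-22)) / 2
= 64 / 2
= 32

32


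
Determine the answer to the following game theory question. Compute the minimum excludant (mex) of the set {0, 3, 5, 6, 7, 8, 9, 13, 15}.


Set = {0, 3, 5, 6, 7, 8, 9, 13, 15}
0 is in the set.
1 is NOT in the set. This is the mex.
mex = 1

1


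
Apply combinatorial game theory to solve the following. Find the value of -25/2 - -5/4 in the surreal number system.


x = -25/2, y = -5/4
Converting to common denominator: 4
x = -50/4, y = -5/4
x - y = -25/2 - -5/4 = -45/4

-45/4


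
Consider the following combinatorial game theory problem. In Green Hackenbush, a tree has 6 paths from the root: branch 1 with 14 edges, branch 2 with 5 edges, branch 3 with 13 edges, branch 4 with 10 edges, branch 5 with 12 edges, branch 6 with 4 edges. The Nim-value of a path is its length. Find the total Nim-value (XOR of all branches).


The tree has 6 branches from the ground vertex.
In Green Hackenbush, the Nim-value of a simple path of length k is k.
Branch 1: length 14, Nim-value = 14
Branch 2: length 5, Nim-value = 5
Branch 3: length 13, Nim-value = 13
Branch 4: length 10, Nim-value = 10
Branch 5: length 12, Nim-value = 12
Branch 6: length 4, Nim-value = 4
Total Nim-value = XOR of all branch values:
0 XOR 14 = 14
14 XOR 5 = 11
11 XOR 13 = 6
6 XOR 10 = 12
12 XOR 12 = 0
0 XOR 4 = 4
Nim-value of the tree = 4

4


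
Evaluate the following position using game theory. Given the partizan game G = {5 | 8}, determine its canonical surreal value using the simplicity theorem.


Left options: {5}, max = 5
Right options: {8}, min = 8
All options are numbers and max(Left) < min(Right), so by the simplicity theorem the value is the simplest (earliest-born) number strictly between 5 and 8.
Integers 6 through 7 all lie strictly between 5 and 8.
Among integers, the simplest (lowest birthday = smallest |n|; 0 is born on day 0, +-n on day n) is 6.
No non-integer in the interval can be simpler: if x is a non-integer in the interval, then floor(x) or ceil(x) also lies in the interval (the interval contains an integer), and both are proper prefixes of x's sign expansion, i.e. born earlier. So the game value is 6.
Game value = 6

6


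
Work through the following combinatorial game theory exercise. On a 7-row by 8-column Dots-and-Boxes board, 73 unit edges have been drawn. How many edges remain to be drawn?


Grid: 7 x 8 boxes, i.e. 8 rows and 9 columns of dots.
Horizontal edges: (rows + 1) * cols = 8 * 8 = 64
Vertical edges: rows * (cols + 1) = 7 * 9 = 63
Total edges: 64 + 63 = 127
Edges drawn: 73
Remaining: 127 - 73 = 54

54


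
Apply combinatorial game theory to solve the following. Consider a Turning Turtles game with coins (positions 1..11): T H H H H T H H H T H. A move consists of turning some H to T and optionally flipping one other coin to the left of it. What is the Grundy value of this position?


Coins: T H H H H T H H H T H
Key fact: a single head at position k behaves exactly like a Nim heap of size k (turning it to T and optionally flipping a coin at j < k corresponds to moving the heap from k to j, or to 0), and heads combine as a disjunctive sum (two heads at the same place would cancel, matching j XOR j = 0). So the Nim-value is the XOR of the 1-indexed positions of the heads.
Face-up positions (1-indexed): [2, 3, 4, 5, 7, 8, 9, 11]
XOR 0 with 2: 0 XOR 2 = 2
XOR 2 with 3: 2 XOR 3 = 1
XOR 1 with 4: 1 XOR 4 = 5
XOR 5 with 5: 5 XOR 5 = 0
XOR 0 with 7: 0 XOR 7 = 7
XOR 7 with 8: 7 XOR 8 = 15
XOR 15 with 9: 15 XOR 9 = 6
XOR 6 with 11: 6 XOR 11 = 13
Nim-value = 13

13


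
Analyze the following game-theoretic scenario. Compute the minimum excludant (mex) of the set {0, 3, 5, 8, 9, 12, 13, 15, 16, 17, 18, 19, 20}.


Set = {0, 3, 5, 8, 9, 12, 13, 15, 16, 17, 18, 19, 20}
0 is in the set.
1 is NOT in the set. This is the mex.
mex = 1

1


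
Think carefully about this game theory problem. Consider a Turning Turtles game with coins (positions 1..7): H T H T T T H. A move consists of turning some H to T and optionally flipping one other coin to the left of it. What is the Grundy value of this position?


Coins: H T H T T T H
Key fact: a single head at position k behaves exactly like a Nim heap of size k (turning it to T and optionally flipping a coin at j < k corresponds to moving the heap from k to j, or to 0), and heads combine as a disjunctive sum (two heads at the same place would cancel, matching j XOR j = 0). So the Nim-value is the XOR of the 1-indexed positions of the heads.
Face-up positions (1-indexed): [1, 3, 7]
XOR 0 with 1: 0 XOR 1 = 1
XOR 1 with 3: 1 XOR 3 = 2
XOR 2 with 7: 2 XOR 7 = 5
Nim-value = 5

5


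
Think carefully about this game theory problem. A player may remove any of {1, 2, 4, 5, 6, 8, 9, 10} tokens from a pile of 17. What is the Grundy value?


The subtraction set is S = {1, 2, 4, 5, 6, 8, 9, 10}.
G(k) = mex{ G(k - s) : s in S, s <= k }. We compute iteratively: G(0) = 0.
G(1) = mex({0}) = 1
G(2) = mex({0, 1}) = 2
G(3) = mex({1, 2}) = 0
G(4) = mex({0, 2}) = 1
G(5) = mex({0, 1}) = 2
G(6) = mex({0, 1, 2}) = 3
G(7) = mex({0, 1, 2, 3}) = 4
G(8) = mex({0, 1, 2, 3, 4}) = 5
G(9) = mex({0, 1, 2, 4, 5}) = 3
G(10) = mex({0, 1, 2, 3, 5}) = 4
G(11) = mex({0, 1, 2, 3, 4}) = 5
G(12) = mex({0, 1, 2, 3, 4, 5}) = 6
G(13) = mex({0, 1, 2, 3, 4, 5, 6}) = 7
G(14) = mex({1, 2, 3, 4, 5, 6, 7}) = 0
G(15) = mex({0, 2, 3, 4, 5, 7}) = 1
G(16) = mex({0, 1, 3, 4, 5, 6}) = 2
G(17) = mex({1, 2, 3, 4, 5, 6, 7}) = 0
Therefore G(17) = 0.

0


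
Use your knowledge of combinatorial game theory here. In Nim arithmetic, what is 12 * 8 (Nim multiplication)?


Nim multiplication is bilinear over XOR: (u XOR v) * w = (u*w) XOR (v*w).
So we split each operand into its bit components and XOR the pairwise Nim products.
12 = 4 + 8 (as XOR of powers of 2).
8 = 8 (as XOR of powers of 2).
Using the standard Nim-product table on single bits:
  2*2 = 3,   2*4 = 8,   2*8 = 12,
  4*4 = 6,   4*8 = 11,  8*8 = 13,
and  1*x = x (identity), k*l = l*k (commutative).
Pairwise Nim products:
  4 * 8 = 11
  8 * 8 = 13
XOR them: 11 XOR 13 = 6.
Result: 12 * 8 = 6 (in Nim).

6


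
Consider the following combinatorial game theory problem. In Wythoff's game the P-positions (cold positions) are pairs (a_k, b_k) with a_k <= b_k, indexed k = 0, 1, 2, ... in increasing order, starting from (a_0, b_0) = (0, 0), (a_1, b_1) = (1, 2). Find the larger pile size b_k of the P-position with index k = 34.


By Wythoff's theorem, a_k = floor(k * phi) and b_k = floor(k * phi^2) = a_k + k, where phi = (1 + sqrt(5))/2 is the golden ratio.
phi = (1 + sqrt(5))/2 = 1.618034
phi^2 = phi + 1 = 2.618034
k = 34
k * phi^2 = 34 * 2.618034 = 89.013156
b_34 = floor(k * phi^2) = 89 (check: a_34 + k = 55 + 34 = 89)

89


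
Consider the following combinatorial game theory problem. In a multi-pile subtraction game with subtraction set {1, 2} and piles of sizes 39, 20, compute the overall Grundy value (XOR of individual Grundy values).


Subtraction set: {1, 2}
For this subtraction set, G(n) = n mod 3 (period = max + 1 = 3).
Pile 1 (size 39): G(39) = 39 mod 3 = 0
Pile 2 (size 20): G(20) = 20 mod 3 = 2
Total Grundy value = XOR of all: 0 XOR 2 = 2

2


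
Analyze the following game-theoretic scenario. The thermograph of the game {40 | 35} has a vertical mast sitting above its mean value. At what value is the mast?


Game = {40 | 35}, a switch {a | b} with numbers a > b.
Its thermograph has left wall a - t and right wall b + t, which meet at t = (a - b)/2, where both equal (a + b)/2. So the mast (mean value) is at (a + b)/2.
Mean = (40 + (35))/2 = 75/2 = 75/2

75/2


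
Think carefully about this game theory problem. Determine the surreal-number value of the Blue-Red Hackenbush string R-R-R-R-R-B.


Edges (from ground): R-R-R-R-R-B
By Berlekamp's sign-expansion rule, a Blue-Red Hackenbush stalk has the value of the surreal number whose sign sequence is the edge sequence with B -> + and R -> -.
Sign sequence: -----+
Trace the sign expansion in the surreal number tree, starting from 0:
Edge 1: R (sign -) -> bounds (-inf, 0), value = -1
Edge 2: R (sign -) -> bounds (-inf, -1), value = -2
Edge 3: R (sign -) -> bounds (-inf, -2), value = -3
Edge 4: R (sign -) -> bounds (-inf, -3), value = -4
Edge 5: R (sign -) -> bounds (-inf, -4), value = -5
Edge 6: B (sign +) -> bounds (-5, -4), value = -9/2
Game value = -9/2

-9/2


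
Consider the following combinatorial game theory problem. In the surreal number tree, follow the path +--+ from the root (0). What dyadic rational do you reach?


Sign expansion: +--+
Rule: track bounds (lo, hi), initially (-inf, +inf). On '+', the current value becomes lo and we move to the simplest number in (value, hi): value + 1 if hi = +inf, otherwise the midpoint (value + hi)/2. On '-', the current value becomes hi and we move to value - 1 if lo = -inf, otherwise the midpoint (lo + value)/2.
Start at 0.
Step 1: sign = +, move right. Bounds: (0, +inf). Value = 1
Step 2: sign = -, move left. Bounds: (0, 1). Value = 1/2
Step 3: sign = -, move left. Bounds: (0, 1/2). Value = 1/4
Step 4: sign = +, move right. Bounds: (1/4, 1/2). Value = 3/8
The surreal number with sign expansion +--+ is 3/8.

3/8


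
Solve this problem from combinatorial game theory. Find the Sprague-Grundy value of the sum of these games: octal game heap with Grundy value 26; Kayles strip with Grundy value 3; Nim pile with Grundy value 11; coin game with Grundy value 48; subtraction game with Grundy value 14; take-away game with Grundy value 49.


By the Sprague-Grundy theorem, the Grundy value of a sum of games is the XOR of individual Grundy values.
octal game heap: Grundy value = 26. Running XOR: 0 XOR 26 = 26
Kayles strip: Grundy value = 3. Running XOR: 26 XOR 3 = 25
Nim pile: Grundy value = 11. Running XOR: 25 XOR 11 = 18
coin game: Grundy value = 48. Running XOR: 18 XOR 48 = 34
subtraction game: Grundy value = 14. Running XOR: 34 XOR 14 = 44
take-away game: Grundy value = 49. Running XOR: 44 XOR 49 = 29
The combined Grundy value is 29.

29


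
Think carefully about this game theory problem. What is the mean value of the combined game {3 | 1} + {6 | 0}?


G1 = {3 | 1}, G2 = {6 | 0}
Each is a switch {a | b} with numbers a > b; its mean value is (a + b)/2, and mean value is additive over game sums: m(G1 + G2) = m(G1) + m(G2).
Mean of G1 = (3 + (1))/2 = 4/2 = 2
Mean of G2 = (6 + (0))/2 = 6/2 = 3
Mean of G1 + G2 = 2 + 3 = 5

5


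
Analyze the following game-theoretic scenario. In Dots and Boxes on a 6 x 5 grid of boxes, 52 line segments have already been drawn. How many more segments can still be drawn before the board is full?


Grid: 6 x 5 boxes, i.e. 7 rows and 6 columns of dots.
Horizontal edges: (rows + 1) * cols = 7 * 5 = 35
Vertical edges: rows * (cols + 1) = 6 * 6 = 36
Total edges: 35 + 36 = 71
Edges drawn: 52
Remaining: 71 - 52 = 19

19


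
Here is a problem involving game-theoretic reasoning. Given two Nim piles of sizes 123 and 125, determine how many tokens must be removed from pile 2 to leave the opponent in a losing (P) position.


Piles: 123 and 125
Current XOR: 123 XOR 125 = 6 (non-zero, so this is an N-position).
To make the XOR zero, we need to find a move that balances the piles.
For pile 2 (size 125): target = 125 XOR 6 = 123
We reduce pile 2 from 125 to 123.
Tokens removed: 125 - 123 = 2
Verification: 123 XOR 123 = 0

2


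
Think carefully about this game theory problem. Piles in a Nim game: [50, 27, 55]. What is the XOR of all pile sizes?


We need the XOR (exclusive or) of all pile sizes.
After XOR-ing pile 1 (size 50): 0 XOR 50 = 50
After XOR-ing pile 2 (size 27): 50 XOR 27 = 41
After XOR-ing pile 3 (size 55): 41 XOR 55 = 30
The Nim-value of this position is 30.

30


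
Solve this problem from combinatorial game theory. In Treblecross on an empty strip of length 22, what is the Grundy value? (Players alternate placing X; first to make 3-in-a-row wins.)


Treblecross: place X on empty cells; 3-in-a-row wins.
Playing within two cells of an existing X lets the opponent win at once, so sensible play treats the cells i-2..i+2 around each X as dead. The player left with no safe cell loses, so this is a normal-play take-away game on strips of safe cells.
Placing X at cell i (0-indexed) of a strip of k safe cells leaves independent strips of sizes max(0, i-2) and max(0, k-i-3). Hence G(k) = mex{ G(max(0,i-2)) XOR G(max(0,k-i-3)) : 0 <= i < k }, with G(0) = 0.
G(1): splits (0,0):0^0=0 -> mex({0}) = 1
G(2): splits (0,0):0^0=0 -> mex({0}) = 1
G(3): splits (0,0):0^0=0 -> mex({0}) = 1
G(4): splits (0,1):0^1=1 (0,0):0^0=0 -> mex({0, 1}) = 2
G(5): splits (0,2):0^1=1 (0,1):0^1=1 (0,0):0^0=0 -> mex({0, 1}) = 2
G(6) = mex({1}) = 0
G(7) = mex({0, 1, 2}) = 3
G(8) = mex({0, 1, 2}) = 3
G(9) = mex({0, 2}) = 1
G(10) = mex({0, 2, 3}) = 1
G(11) = mex({0, 3}) = 1
G(12) = mex({1, 3}) = 0
G(13) = mex({0, 1, 2, 3}) = 4
G(14) = mex({0, 1, 2}) = 3
G(15) = mex({0, 1, 2}) = 3
G(16) = mex({0, 1, 2, 4}) = 3
G(17) = mex({0, 1, 3, 4}) = 2
G(18) = mex({0, 1, 3, 4}) = 2
G(19) = mex({0, 1, 3, 5}) = 2
G(20) = mex({0, 1, 2, 3, 5}) = 4
G(21) = mex({0, 1, 2, 3, 5}) = 4
G(22) = mex({1, 2, 6}) = 0
Therefore G(22) = 0.

0


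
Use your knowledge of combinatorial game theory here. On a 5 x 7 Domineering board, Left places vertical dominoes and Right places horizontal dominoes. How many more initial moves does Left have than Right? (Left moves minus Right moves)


Board is 5 x 7 (rows x cols).
Left (vertical) placements: (rows-1) * cols = 4 * 7 = 28
Right (horizontal) placements: rows * (cols-1) = 5 * 6 = 30
Advantage = Left - Right = 28 - 30 = -2

-2


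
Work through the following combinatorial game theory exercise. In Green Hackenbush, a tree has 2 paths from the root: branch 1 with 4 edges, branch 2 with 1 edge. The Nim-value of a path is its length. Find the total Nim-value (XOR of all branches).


The tree has 2 branches from the ground vertex.
In Green Hackenbush, the Nim-value of a simple path of length k is k.
Branch 1: length 4, Nim-value = 4
Branch 2: length 1, Nim-value = 1
Total Nim-value = XOR of all branch values:
0 XOR 4 = 4
4 XOR 1 = 5
Nim-value of the tree = 5

5


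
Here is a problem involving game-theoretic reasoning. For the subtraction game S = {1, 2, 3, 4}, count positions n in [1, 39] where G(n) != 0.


Subtraction set S = {1, 2, 3, 4}, so G(n) = n mod 5.
G(n) = 0 when n is a multiple of 5.
Multiples of 5 in [1, 39]: 7
N-positions (nonzero Grundy) = 39 - 7 = 32

32


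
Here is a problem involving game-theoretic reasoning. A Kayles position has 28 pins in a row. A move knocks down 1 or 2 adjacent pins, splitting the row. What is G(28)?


Kayles: a move removes 1 or 2 adjacent pins from a contiguous row.
Removing pins from a row of k leaves two independent rows (a, b) with a + b = k - 1 (one pin) or a + b = k - 2 (two pins); an end removal gives a = 0.
By Sprague-Grundy, G(k) = mex{ G(a) XOR G(b) } over all these splits. G(0) = 0.
G(1): splits (0,0):0^0=0 -> mex({0}) = 1
G(2): splits (0,1):0^1=1 (0,0):0^0=0 -> mex({0, 1}) = 2
G(3): splits (0,2):0^2=2 (1,1):1^1=0 (0,1):0^1=1 -> mex({0, 1, 2}) = 3
G(4): splits (0,3):0^3=3 (1,2):1^2=3 (0,2):0^2=2 (1,1):1^1=0 -> mex({0, 2, 3}) = 1
G(5): splits (0,4):0^1=1 (1,3):1^3=2 (2,2):2^2=0 (0,3):0^3=3 (1,2):1^2=3 -> mex({0, 1, 2, 3}) = 4
G(6) = mex({0, 1, 2, 4}) = 3
G(7) = mex({0, 1, 3, 4, 5}) = 2
G(8) = mex({0, 2, 3, 5, 6}) = 1
G(9) = mex({0, 1, 2, 3, 6, 7}) = 4
G(10) = mex({0, 1, 3, 4, 5, 7}) = 2
G(11) = mex({0, 1, 2, 3, 4, 5}) = 6
G(12) = mex({0, 1, 2, 3, 5, 6, 7}) = 4
G(13) = mex({0, 2, 3, 4, 6, 7}) = 1
G(14) = mex({0, 1, 4, 5, 6, 7}) = 2
G(15) = mex({0, 1, 2, 3, 4, 5, 6}) = 7
G(16) = mex({0, 2, 3, 5, 6, 7}) = 1
G(17) = mex({0, 1, 2, 3, 5, 6, 7}) = 4
G(18) = mex({0, 1, 2, 4, 5, 6}) = 3
G(19) = mex({0, 1, 3, 4, 5, 7}) = 2
G(20) = mex({0, 2, 3, 4, 5, 6, 7}) = 1
G(21) = mex({0, 1, 2, 3, 5, 6, 7}) = 4
G(22) = mex({0, 1, 2, 3, 4, 5, 7}) = 6
G(23) = mex({0, 1, 2, 3, 4, 5, 6}) = 7
G(24) = mex({0, 1, 2, 3, 5, 6, 7}) = 4
G(25) = mex({0, 2, 3, 4, 6, 7}) = 1
G(26) = mex({0, 1, 3, 4, 5, 6, 7}) = 2
G(27) = mex({0, 1, 2, 3, 4, 5, 6, 7}) = 8
G(28) = mex({0, 1, 2, 3, 4, 6, 7, 8}) = 5
Therefore G(28) = 5.

5


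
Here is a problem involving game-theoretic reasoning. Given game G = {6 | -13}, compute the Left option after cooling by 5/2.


Original game: {6 | -13} (a switch {a | b} with a > b).
Cooling by t (for t below the temperature (a - b)/2 = 19/2) taxes each move by t: {a | b} cooled by t is {a - t | b + t}.
Cooling amount: t = 5/2
Cooled Left option: 6 - 5/2 = 7/2
Cooled Right option: -13 + 5/2 = -21/2
Cooled game: {7/2 | -21/2}
Left option = 7/2

7/2


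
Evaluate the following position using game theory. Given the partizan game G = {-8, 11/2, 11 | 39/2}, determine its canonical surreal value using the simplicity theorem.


Left options: {-8, 11/2, 11}, max = 11
Right options: {39/2}, min = 39/2
All options are numbers and max(Left) < min(Right), so by the simplicity theorem the value is the simplest (earliest-born) number strictly between 11 and 39/2.
Integers 12 through 19 all lie strictly between 11 and 39/2.
Among integers, the simplest (lowest birthday = smallest |n|; 0 is born on day 0, +-n on day n) is 12.
No non-integer in the interval can be simpler: if x is a non-integer in the interval, then floor(x) or ceil(x) also lies in the interval (the interval contains an integer), and both are proper prefixes of x's sign expansion, i.e. born earlier. So the game value is 12.
Game value = 12

12


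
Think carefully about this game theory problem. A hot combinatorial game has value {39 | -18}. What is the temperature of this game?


The game is {39 | -18}, a switch {a | b} with numbers a > b.
Cooling {a | b} by t gives {a - t | b + t}, which stops being hot when a - t = b + t, i.e. at t = (a - b)/2. So the temperature of a switch is (a - b)/2.
Temperature = (Left option - Right option) / 2
= (39 - (-18)) / 2
= 57 / 2
= 57/2

57/2


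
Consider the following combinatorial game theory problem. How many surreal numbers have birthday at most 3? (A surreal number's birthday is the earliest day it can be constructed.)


Day 0: {|} = 0 is born. Count = 1.
Day n: the number of surreal numbers born by day n is 2^(n+1) - 1.
By day 0: 2^1 - 1 = 1
By day 1: 2^2 - 1 = 3
By day 2: 2^3 - 1 = 7
By day 3: 2^4 - 1 = 15
By day 3: 15 surreal numbers.

15


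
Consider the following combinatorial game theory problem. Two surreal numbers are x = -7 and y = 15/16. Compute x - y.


x = -7, y = 15/16
Converting to common denominator: 16
x = -112/16, y = 15/16
x - y = -7 - 15/16 = -127/16

-127/16


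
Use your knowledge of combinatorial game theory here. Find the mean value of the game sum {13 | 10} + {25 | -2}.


G1 = {13 | 10}, G2 = {25 | -2}
Each is a switch {a | b} with numbers a > b; its mean value is (a + b)/2, and mean value is additive over game sums: m(G1 + G2) = m(G1) + m(G2).
Mean of G1 = (13 + (10))/2 = 23/2 = 23/2
Mean of G2 = (25 + (-2))/2 = 23/2 = 23/2
Mean of G1 + G2 = 23/2 + 23/2 = 23

23


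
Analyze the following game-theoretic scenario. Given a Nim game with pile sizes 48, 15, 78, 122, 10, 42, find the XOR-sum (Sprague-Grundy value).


We need the XOR (exclusive or) of all pile sizes.
After XOR-ing pile 1 (size 48): 0 XOR 48 = 48
After XOR-ing pile 2 (size 15): 48 XOR 15 = 63
After XOR-ing pile 3 (size 78): 63 XOR 78 = 113
After XOR-ing pile 4 (size 122): 113 XOR 122 = 11
After XOR-ing pile 5 (size 10): 11 XOR 10 = 1
After XOR-ing pile 6 (size 42): 1 XOR 42 = 43
The Nim-value of this position is 43.

43


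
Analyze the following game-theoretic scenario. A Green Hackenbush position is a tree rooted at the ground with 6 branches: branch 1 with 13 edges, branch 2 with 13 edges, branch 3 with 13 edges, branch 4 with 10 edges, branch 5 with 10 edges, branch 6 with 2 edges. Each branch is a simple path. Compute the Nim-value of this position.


The tree has 6 branches from the ground vertex.
In Green Hackenbush, the Nim-value of a simple path of length k is k.
Branch 1: length 13, Nim-value = 13
Branch 2: length 13, Nim-value = 13
Branch 3: length 13, Nim-value = 13
Branch 4: length 10, Nim-value = 10
Branch 5: length 10, Nim-value = 10
Branch 6: length 2, Nim-value = 2
Total Nim-value = XOR of all branch values:
0 XOR 13 = 13
13 XOR 13 = 0
0 XOR 13 = 13
13 XOR 10 = 7
7 XOR 10 = 13
13 XOR 2 = 15
Nim-value of the tree = 15

15


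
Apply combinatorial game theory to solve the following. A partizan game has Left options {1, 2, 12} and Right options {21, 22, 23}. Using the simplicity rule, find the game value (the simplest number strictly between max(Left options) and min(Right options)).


Left options: {1, 2, 12}, max = 12
Right options: {21, 22, 23}, min = 21
All options are numbers and max(Left) < min(Right), so by the simplicity theorem the value is the simplest (earliest-born) number strictly between 12 and 21.
Integers 13 through 20 all lie strictly between 12 and 21.
Among integers, the simplest (lowest birthday = smallest |n|; 0 is born on day 0, +-n on day n) is 13.
No non-integer in the interval can be simpler: if x is a non-integer in the interval, then floor(x) or ceil(x) also lies in the interval (the interval contains an integer), and both are proper prefixes of x's sign expansion, i.e. born earlier. So the game value is 13.
Game value = 13

13


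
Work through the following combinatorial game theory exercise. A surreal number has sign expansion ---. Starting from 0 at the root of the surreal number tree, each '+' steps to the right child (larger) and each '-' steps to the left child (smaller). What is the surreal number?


Sign expansion: ---
Rule: track bounds (lo, hi), initially (-inf, +inf). On '+', the current value becomes lo and we move to the simplest number in (value, hi): value + 1 if hi = +inf, otherwise the midpoint (value + hi)/2. On '-', the current value becomes hi and we move to value - 1 if lo = -inf, otherwise the midpoint (lo + value)/2.
Start at 0.
Step 1: sign = -, move left. Bounds: (-inf, 0). Value = -1
Step 2: sign = -, move left. Bounds: (-inf, -1). Value = -2
Step 3: sign = -, move left. Bounds: (-inf, -2). Value = -3
The surreal number with sign expansion --- is -3.

-3


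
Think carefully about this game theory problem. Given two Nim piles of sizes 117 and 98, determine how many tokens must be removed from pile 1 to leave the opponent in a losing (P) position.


Piles: 117 and 98
Current XOR: 117 XOR 98 = 23 (non-zero, so this is an N-position).
To make the XOR zero, we need to find a move that balances the piles.
For pile 1 (size 117): target = 117 XOR 23 = 98
We reduce pile 1 from 117 to 98.
Tokens removed: 117 - 98 = 19
Verification: 98 XOR 98 = 0

19


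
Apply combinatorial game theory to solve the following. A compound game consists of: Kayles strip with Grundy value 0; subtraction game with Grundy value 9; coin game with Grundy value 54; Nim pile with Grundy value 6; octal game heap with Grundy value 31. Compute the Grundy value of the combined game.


By the Sprague-Grundy theorem, the Grundy value of a sum of games is the XOR of individual Grundy values.
Kayles strip: Grundy value = 0. Running XOR: 0 XOR 0 = 0
subtraction game: Grundy value = 9. Running XOR: 0 XOR 9 = 9
coin game: Grundy value = 54. Running XOR: 9 XOR 54 = 63
Nim pile: Grundy value = 6. Running XOR: 63 XOR 6 = 57
octal game heap: Grundy value = 31. Running XOR: 57 XOR 31 = 38
The combined Grundy value is 38.

38


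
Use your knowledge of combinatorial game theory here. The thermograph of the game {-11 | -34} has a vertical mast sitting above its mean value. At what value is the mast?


Game = {-11 | -34}, a switch {a | b} with numbers a > b.
Its thermograph has left wall a - t and right wall b + t, which meet at t = (a - b)/2, where both equal (a + b)/2. So the mast (mean value) is at (a + b)/2.
Mean = (-11 + (-34))/2 = -45/2 = -45/2

-45/2


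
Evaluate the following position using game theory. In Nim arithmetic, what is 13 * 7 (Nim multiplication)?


Nim multiplication is bilinear over XOR: (u XOR v) * w = (u*w) XOR (v*w).
So we split each operand into its bit components and XOR the pairwise Nim products.
13 = 1 + 4 + 8 (as XOR of powers of 2).
7 = 1 + 2 + 4 (as XOR of powers of 2).
Using the standard Nim-product table on single bits:
  2*2 = 3,   2*4 = 8,   2*8 = 12,
  4*4 = 6,   4*8 = 11,  8*8 = 13,
and  1*x = x (identity), k*l = l*k (commutative).
Pairwise Nim products:
  1 * 1 = 1
  1 * 2 = 2
  1 * 4 = 4
  4 * 1 = 4
  4 * 2 = 8
  4 * 4 = 6
  8 * 1 = 8
  8 * 2 = 12
  8 * 4 = 11
XOR them: 1 XOR 2 XOR 4 XOR 4 XOR 8 XOR 6 XOR 8 XOR 12 XOR 11 = 2.
Result: 13 * 7 = 2 (in Nim).

2


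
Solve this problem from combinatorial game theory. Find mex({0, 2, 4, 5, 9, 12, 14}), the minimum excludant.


Set = {0, 2, 4, 5, 9, 12, 14}
0 is in the set.
1 is NOT in the set. This is the mex.
mex = 1

1


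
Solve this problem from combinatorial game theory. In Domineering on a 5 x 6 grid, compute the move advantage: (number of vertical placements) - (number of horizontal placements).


Board is 5 x 6 (rows x cols).
Left (vertical) placements: (rows-1) * cols = 4 * 6 = 24
Right (horizontal) placements: rows * (cols-1) = 5 * 5 = 25
Advantage = Left - Right = 24 - 25 = -1

-1


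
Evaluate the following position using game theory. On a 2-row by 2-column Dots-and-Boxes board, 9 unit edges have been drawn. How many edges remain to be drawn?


Grid: 2 x 2 boxes, i.e. 3 rows and 3 columns of dots.
Horizontal edges: (rows + 1) * cols = 3 * 2 = 6
Vertical edges: rows * (cols + 1) = 2 * 3 = 6
Total edges: 6 + 6 = 12
Edges drawn: 9
Remaining: 12 - 9 = 3

3


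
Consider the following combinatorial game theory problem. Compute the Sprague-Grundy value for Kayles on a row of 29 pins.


Kayles: a move removes 1 or 2 adjacent pins from a contiguous row.
Removing pins from a row of k leaves two independent rows (a, b) with a + b = k - 1 (one pin) or a + b = k - 2 (two pins); an end removal gives a = 0.
By Sprague-Grundy, G(k) = mex{ G(a) XOR G(b) } over all these splits. G(0) = 0.
G(1): splits (0,0):0^0=0 -> mex({0}) = 1
G(2): splits (0,1):0^1=1 (0,0):0^0=0 -> mex({0, 1}) = 2
G(3): splits (0,2):0^2=2 (1,1):1^1=0 (0,1):0^1=1 -> mex({0, 1, 2}) = 3
G(4): splits (0,3):0^3=3 (1,2):1^2=3 (0,2):0^2=2 (1,1):1^1=0 -> mex({0, 2, 3}) = 1
G(5): splits (0,4):0^1=1 (1,3):1^3=2 (2,2):2^2=0 (0,3):0^3=3 (1,2):1^2=3 -> mex({0, 1, 2, 3}) = 4
G(6) = mex({0, 1, 2, 4}) = 3
G(7) = mex({0, 1, 3, 4, 5}) = 2
G(8) = mex({0, 2, 3, 5, 6}) = 1
G(9) = mex({0, 1, 2, 3, 6, 7}) = 4
G(10) = mex({0, 1, 3, 4, 5, 7}) = 2
G(11) = mex({0, 1, 2, 3, 4, 5}) = 6
G(12) = mex({0, 1, 2, 3, 5, 6, 7}) = 4
G(13) = mex({0, 2, 3, 4, 6, 7}) = 1
G(14) = mex({0, 1, 4, 5, 6, 7}) = 2
G(15) = mex({0, 1, 2, 3, 4, 5, 6}) = 7
G(16) = mex({0, 2, 3, 5, 6, 7}) = 1
G(17) = mex({0, 1, 2, 3, 5, 6, 7}) = 4
G(18) = mex({0, 1, 2, 4, 5, 6}) = 3
G(19) = mex({0, 1, 3, 4, 5, 7}) = 2
G(20) = mex({0, 2, 3, 4, 5, 6, 7}) = 1
G(21) = mex({0, 1, 2, 3, 5, 6, 7}) = 4
G(22) = mex({0, 1, 2, 3, 4, 5, 7}) = 6
G(23) = mex({0, 1, 2, 3, 4, 5, 6}) = 7
G(24) = mex({0, 1, 2, 3, 5, 6, 7}) = 4
G(25) = mex({0, 2, 3, 4, 6, 7}) = 1
G(26) = mex({0, 1, 3, 4, 5, 6, 7}) = 2
G(27) = mex({0, 1, 2, 3, 4, 5, 6, 7}) = 8
G(28) = mex({0, 1, 2, 3, 4, 6, 7, 8}) = 5
G(29) = mex({0, 1, 2, 3, 5, 6, 7, 8, 9}) = 4
Therefore G(29) = 4.

4


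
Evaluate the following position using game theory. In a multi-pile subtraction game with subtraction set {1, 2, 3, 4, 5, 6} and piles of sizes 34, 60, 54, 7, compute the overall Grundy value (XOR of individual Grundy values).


Subtraction set: {1, 2, 3, 4, 5, 6}
For this subtraction set, G(n) = n mod 7 (period = max + 1 = 7).
Pile 1 (size 34): G(34) = 34 mod 7 = 6
Pile 2 (size 60): G(60) = 60 mod 7 = 4
Pile 3 (size 54): G(54) = 54 mod 7 = 5
Pile 4 (size 7): G(7) = 7 mod 7 = 0
Total Grundy value = XOR of all: 6 XOR 4 XOR 5 XOR 0 = 7

7


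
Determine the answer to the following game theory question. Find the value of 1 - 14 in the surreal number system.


x = 1, y = 14
x - y = 1 - 14 = -13

-13


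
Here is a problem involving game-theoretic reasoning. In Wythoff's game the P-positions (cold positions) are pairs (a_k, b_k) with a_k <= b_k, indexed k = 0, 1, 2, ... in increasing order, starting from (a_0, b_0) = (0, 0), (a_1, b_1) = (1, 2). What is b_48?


By Wythoff's theorem, a_k = floor(k * phi) and b_k = floor(k * phi^2) = a_k + k, where phi = (1 + sqrt(5))/2 is the golden ratio.
phi = (1 + sqrt(5))/2 = 1.618034
phi^2 = phi + 1 = 2.618034
k = 48
k * phi^2 = 48 * 2.618034 = 125.665631
b_48 = floor(k * phi^2) = 125 (check: a_48 + k = 77 + 48 = 125)

125


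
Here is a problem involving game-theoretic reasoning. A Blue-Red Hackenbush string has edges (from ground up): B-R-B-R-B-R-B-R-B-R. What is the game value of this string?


Edges (from ground): B-R-B-R-B-R-B-R-B-R
By Berlekamp's sign-expansion rule, a Blue-Red Hackenbush stalk has the value of the surreal number whose sign sequence is the edge sequence with B -> + and R -> -.
Sign sequence: +-+-+-+-+-
Trace the sign expansion in the surreal number tree, starting from 0:
Edge 1: B (sign +) -> bounds (0, +inf), value = 1
Edge 2: R (sign -) -> bounds (0, 1), value = 1/2
Edge 3: B (sign +) -> bounds (1/2, 1), value = 3/4
Edge 4: R (sign -) -> bounds (1/2, 3/4), value = 5/8
Edge 5: B (sign +) -> bounds (5/8, 3/4), value = 11/16
Edge 6: R (sign -) -> bounds (5/8, 11/16), value = 21/32
Edge 7: B (sign +) -> bounds (21/32, 11/16), value = 43/64
Edge 8: R (sign -) -> bounds (21/32, 43/64), value = 85/128
Edge 9: B (sign +) -> bounds (85/128, 43/64), value = 171/256
Edge 10: R (sign -) -> bounds (85/128, 171/256), value = 341/512
Game value = 341/512

341/512


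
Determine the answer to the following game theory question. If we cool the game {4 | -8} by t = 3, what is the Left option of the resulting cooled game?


Original game: {4 | -8} (a switch {a | b} with a > b).
Cooling by t (for t below the temperature (a - b)/2 = 6) taxes each move by t: {a | b} cooled by t is {a - t | b + t}.
Cooling amount: t = 3
Cooled Left option: 4 - 3 = 1
Cooled Right option: -8 + 3 = -5
Cooled game: {1 | -5}
Left option = 1

1


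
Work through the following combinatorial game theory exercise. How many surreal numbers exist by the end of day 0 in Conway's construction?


Day 0: {|} = 0 is born. Count = 1.
Day n: the number of surreal numbers born by day n is 2^(n+1) - 1.
By day 0: 2^1 - 1 = 1
By day 0: 1 surreal numbers.

1


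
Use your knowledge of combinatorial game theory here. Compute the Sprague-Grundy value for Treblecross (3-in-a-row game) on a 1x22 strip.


Treblecross: place X on empty cells; 3-in-a-row wins.
Playing within two cells of an existing X lets the opponent win at once, so sensible play treats the cells i-2..i+2 around each X as dead. The player left with no safe cell loses, so this is a normal-play take-away game on strips of safe cells.
Placing X at cell i (0-indexed) of a strip of k safe cells leaves independent strips of sizes max(0, i-2) and max(0, k-i-3). Hence G(k) = mex{ G(max(0,i-2)) XOR G(max(0,k-i-3)) : 0 <= i < k }, with G(0) = 0.
G(1): splits (0,0):0^0=0 -> mex({0}) = 1
G(2): splits (0,0):0^0=0 -> mex({0}) = 1
G(3): splits (0,0):0^0=0 -> mex({0}) = 1
G(4): splits (0,1):0^1=1 (0,0):0^0=0 -> mex({0, 1}) = 2
G(5): splits (0,2):0^1=1 (0,1):0^1=1 (0,0):0^0=0 -> mex({0, 1}) = 2
G(6) = mex({1}) = 0
G(7) = mex({0, 1, 2}) = 3
G(8) = mex({0, 1, 2}) = 3
G(9) = mex({0, 2}) = 1
G(10) = mex({0, 2, 3}) = 1
G(11) = mex({0, 3}) = 1
G(12) = mex({1, 3}) = 0
G(13) = mex({0, 1, 2, 3}) = 4
G(14) = mex({0, 1, 2}) = 3
G(15) = mex({0, 1, 2}) = 3
G(16) = mex({0, 1, 2, 4}) = 3
G(17) = mex({0, 1, 3, 4}) = 2
G(18) = mex({0, 1, 3, 4}) = 2
G(19) = mex({0, 1, 3, 5}) = 2
G(20) = mex({0, 1, 2, 3, 5}) = 4
G(21) = mex({0, 1, 2, 3, 5}) = 4
G(22) = mex({1, 2, 6}) = 0
Therefore G(22) = 0.

0


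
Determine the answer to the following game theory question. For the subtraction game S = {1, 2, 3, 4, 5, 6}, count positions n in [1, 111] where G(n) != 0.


Subtraction set S = {1, 2, 3, 4, 5, 6}, so G(n) = n mod 7.
G(n) = 0 when n is a multiple of 7.
Multiples of 7 in [1, 111]: 15
N-positions (nonzero Grundy) = 111 - 15 = 96

96


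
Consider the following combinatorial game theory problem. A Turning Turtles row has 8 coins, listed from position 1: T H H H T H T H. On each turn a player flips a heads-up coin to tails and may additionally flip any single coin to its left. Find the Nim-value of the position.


Coins: T H H H T H T H
Key fact: a single head at position k behaves exactly like a Nim heap of size k (turning it to T and optionally flipping a coin at j < k corresponds to moving the heap from k to j, or to 0), and heads combine as a disjunctive sum (two heads at the same place would cancel, matching j XOR j = 0). So the Nim-value is the XOR of the 1-indexed positions of the heads.
Face-up positions (1-indexed): [2, 3, 4, 6, 8]
XOR 0 with 2: 0 XOR 2 = 2
XOR 2 with 3: 2 XOR 3 = 1
XOR 1 with 4: 1 XOR 4 = 5
XOR 5 with 6: 5 XOR 6 = 3
XOR 3 with 8: 3 XOR 8 = 11
Nim-value = 11

11


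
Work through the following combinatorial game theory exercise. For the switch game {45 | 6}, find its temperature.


The game is {45 | 6}, a switch {a | b} with numbers a > b.
Cooling {a | b} by t gives {a - t | b + t}, which stops being hot when a - t = b + t, i.e. at t = (a - b)/2. So the temperature of a switch is (a - b)/2.
Temperature = (Left option - Right option) / 2
= (45 - (6)) / 2
= 39 / 2
= 39/2

39/2


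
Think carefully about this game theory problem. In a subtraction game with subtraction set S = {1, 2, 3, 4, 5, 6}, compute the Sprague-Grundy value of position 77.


The subtraction set is S = {1, 2, 3, 4, 5, 6}.
G(k) = mex{ G(k - s) : s in S, s <= k }. We compute iteratively: G(0) = 0.
G(1) = mex({0}) = 1
G(2) = mex({0, 1}) = 2
G(3) = mex({0, 1, 2}) = 3
G(4) = mex({0, 1, 2, 3}) = 4
G(5) = mex({0, 1, 2, 3, 4}) = 5
G(6) = mex({0, 1, 2, 3, 4, 5}) = 6
G(7) = mex({1, 2, 3, 4, 5, 6}) = 0
G(8) = mex({0, 2, 3, 4, 5, 6}) = 1
G(9) = mex({0, 1, 3, 4, 5, 6}) = 2
G(10) = mex({0, 1, 2, 4, 5, 6}) = 3
G(11) = mex({0, 1, 2, 3, 5, 6}) = 4
G(12) = mex({0, 1, 2, 3, 4, 6}) = 5
Observe that G(7)..G(12) = 0, 1, 2, 3, 4, 5 repeats G(0)..G(5) = 0, 1, 2, 3, 4, 5.
For k >= max(S) = 6, G(k) is determined by the previous 6 values G(k-6)..G(k-1); a window of 6 consecutive values has recurred shifted by 7, so by induction G(k + 7) = G(k) for all k >= 0: the sequence is periodic from the start with period 7.
One period: G(0..6) = 0, 1, 2, 3, 4, 5, 6.
77 mod 7 = 0, so G(77) = G(0) = 0.

0
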